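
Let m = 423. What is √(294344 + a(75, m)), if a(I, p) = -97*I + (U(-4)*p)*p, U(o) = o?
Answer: I*√428647 ≈ 654.71*I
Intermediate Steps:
a(I, p) = -97*I - 4*p² (a(I, p) = -97*I + (-4*p)*p = -97*I - 4*p²)
√(294344 + a(75, m)) = √(294344 + (-97*75 - 4*423²)) = √(294344 + (-7275 - 4*178929)) = √(294344 + (-7275 - 715716)) = √(294344 - 722991) = √(-428647) = I*√428647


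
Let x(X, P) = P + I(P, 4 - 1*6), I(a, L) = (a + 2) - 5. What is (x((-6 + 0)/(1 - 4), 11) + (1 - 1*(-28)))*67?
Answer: 3216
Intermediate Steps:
I(a, L) = -3 + a (I(a, L) = (2 + a) - 5 = -3 + a)
x(X, P) = -3 + 2*P (x(X, P) = P + (-3 + P) = -3 + 2*P)
(x((-6 + 0)/(1 - 4), 11) + (1 - 1*(-28)))*67 = ((-3 + 2*11) + (1 - 1*(-28)))*67 = ((-3 + 22) + (1 + 28))*67 = (19 + 29)*67 = 48*67 = 3216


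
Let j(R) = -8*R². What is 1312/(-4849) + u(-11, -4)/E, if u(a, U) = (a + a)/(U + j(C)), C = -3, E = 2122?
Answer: -105741093/391003964 ≈ -0.27043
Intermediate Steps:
u(a, U) = 2*a/(-72 + U) (u(a, U) = (a + a)/(U - 8*(-3)²) = (2*a)/(U - 8*9) = (2*a)/(U - 72) = (2*a)/(-72 + U) = 2*a/(-72 + U))
1312/(-4849) + u(-11, -4)/E = 1312/(-4849) + (2*(-11)/(-72 - 4))/2122 = 1312*(-1/4849) + (2*(-11)/(-76))*(1/2122) = -1312/4849 + (2*(-11)*(-1/76))*(1/2122) = -1312/4849 + (11/38)*(1/2122) = -1312/4849 + 11/80636 = -105741093/391003964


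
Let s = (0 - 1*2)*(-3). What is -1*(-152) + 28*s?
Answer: 320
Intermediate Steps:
s = 6 (s = (0 - 2)*(-3) = -2*(-3) = 6)
-1*(-152) + 28*s = -1*(-152) + 28*6 = 152 + 168 = 320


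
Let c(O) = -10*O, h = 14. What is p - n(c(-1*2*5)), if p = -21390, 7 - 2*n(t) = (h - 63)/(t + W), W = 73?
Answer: -3701100/173 ≈ -21394.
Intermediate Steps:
n(t) = 7/2 + 49/(2*(73 + t)) (n(t) = 7/2 - (14 - 63)/(2*(t + 73)) = 7/2 - (-49)/(2*(73 + t)) = 7/2 + 49/(2*(73 + t)))
p - n(c(-1*2*5)) = -21390 - 7*(80 - 10*(-1*2)*5)/(2*(73 - 10*(-1*2)*5)) = -21390 - 7*(80 - (-20)*5)/(2*(73 - (-20)*5)) = -21390 - 7*(80 - 10*(-10))/(2*(73 - 10*(-10))) = -21390 - 7*(80 + 100)/(2*(73 + 100)) = -21390 - 7*180/(2*173) = -21390 - 1*630/173 = -21390 - 630/173 = -3701100/173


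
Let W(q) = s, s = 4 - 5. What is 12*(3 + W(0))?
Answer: 24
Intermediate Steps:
s = -1
W(q) = -1
12*(3 + W(0)) = 12*(3 - 1) = 12*2 = 24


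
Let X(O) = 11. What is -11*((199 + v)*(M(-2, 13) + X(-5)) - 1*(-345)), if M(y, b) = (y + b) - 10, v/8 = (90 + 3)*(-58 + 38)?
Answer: 1934097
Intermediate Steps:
v = -14880 (v = 8*((90 + 3)*(-58 + 38)) = 8*(93*(-20)) = 8*(-1860) = -14880)
M(y, b) = -10 + b + y (M(y, b) = (b + y) - 10 = -10 + b + y)
-11*((199 + v)*(M(-2, 13) + X(-5)) - 1*(-345)) = -11*((199 - 14880)*((-10 + 13 - 2) + 11) - 1*(-345)) = -11*(-14681*(1 + 11) + 345) = -11*(-14681*12 + 345) = -11*(-176172 + 345) = -11*(-175827) = 1934097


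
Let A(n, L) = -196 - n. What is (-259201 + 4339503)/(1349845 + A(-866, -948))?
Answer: 4080302/1350515 ≈ 3.0213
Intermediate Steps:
(-259201 + 4339503)/(1349845 + A(-866, -948)) = (-259201 + 4339503)/(1349845 + (-196 - 1*(-866))) = 4080302/(1349845 + (-196 + 866)) = 4080302/(1349845 + 670) = 4080302/1350515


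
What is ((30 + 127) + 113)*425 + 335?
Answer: 115085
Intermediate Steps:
((30 + 127) + 113)*425 + 335 = (157 + 113)*425 + 335 = 270*425 + 335 = 114750 + 335 = 115085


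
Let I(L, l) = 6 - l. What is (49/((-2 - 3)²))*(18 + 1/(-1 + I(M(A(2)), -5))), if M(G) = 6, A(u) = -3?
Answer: 8869/250 ≈ 35.476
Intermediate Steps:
(49/((-2 - 3)²))*(18 + 1/(-1 + I(M(A(2)), -5))) = (49/((-2 - 3)²))*(18 + 1/(-1 + (6 - 1*(-5)))) = (49/((-5)²))*(18 + 1/(-1 + (6 + 5))) = (49/25)*(18 + 1/(-1 + 11)) = (49*(1/25))*(18 + 1/10) = 49*(18 + ⅒)/25 = (49/25)*(181/10) = 8869/250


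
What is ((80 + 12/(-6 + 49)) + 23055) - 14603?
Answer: 366888/43 ≈ 8532.3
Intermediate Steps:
((80 + 12/(-6 + 49)) + 23055) - 14603 = ((80 + 12/43) + 23055) - 14603 = (3452/43 + 23055) - 14603 = 994817/43 - 14603 = 366888/43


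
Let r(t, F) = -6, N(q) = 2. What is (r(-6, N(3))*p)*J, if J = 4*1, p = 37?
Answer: -888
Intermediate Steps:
J = 4
(r(-6, N(3))*p)*J = -6*37*4 = -222*4 = -888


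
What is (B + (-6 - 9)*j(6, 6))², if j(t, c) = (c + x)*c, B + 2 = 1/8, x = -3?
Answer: 4730625/64 ≈ 73916.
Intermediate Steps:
B = -15/8 (B = -2 + 1/8 = -2 + ⅛ = -15/8 ≈ -1.8750)
j(t, c) = c*(-3 + c) (j(t, c) = (c - 3)*c = (-3 + c)*c = c*(-3 + c))
(B + (-6 - 9)*j(6, 6))² = (-15/8 + (-6 - 9)*(6*(-3 + 6)))² = (-15/8 - 90*3)² = (-15/8 - 15*18)² = (-15/8 - 270)² = (-2175/8)² = 4730625/64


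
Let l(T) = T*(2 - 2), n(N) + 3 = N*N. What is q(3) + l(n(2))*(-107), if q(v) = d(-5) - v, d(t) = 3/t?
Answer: -18/5 ≈ -3.6000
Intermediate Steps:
n(N) = -3 + N**2 (n(N) = -3 + N*N = -3 + N**2)
q(v) = -3/5 - v (q(v) = 3/(-5) - v = 3*(-1/5) - v = -3/5 - v)
l(T) = 0 (l(T) = T*0 = 0)
q(3) + l(n(2))*(-107) = (-3/5 - 1*3) + 0*(-107) = (-3/5 - 3) + 0 = -18/5 + 0 = -18/5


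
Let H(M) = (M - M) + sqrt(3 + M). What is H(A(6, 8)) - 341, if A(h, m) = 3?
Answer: -341 + sqrt(6) ≈ -338.55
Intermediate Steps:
H(M) = sqrt(3 + M) (H(M) = 0 + sqrt(3 + M) = sqrt(3 + M))
H(A(6, 8)) - 341 = sqrt(3 + 3) - 341 = sqrt(6) - 341 = -341 + sqrt(6)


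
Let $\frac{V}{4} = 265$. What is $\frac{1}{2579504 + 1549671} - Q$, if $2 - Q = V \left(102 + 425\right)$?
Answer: $\frac{2306631480151}{4129175} \approx 5.5862 \cdot 10^{5}$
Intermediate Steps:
$V = 1060$ ($V = 4 \cdot 265 = 1060$)
$Q = -558618$ ($Q = 2 - 1060 \left(102 + 425\right) = 2 - 1060 \cdot 527 = 2 - 558620 = -558618$)
$\frac{1}{2579504 + 1549671} - Q = \frac{1}{2579504 + 1549671} - -558618 = \frac{1}{4129175} + 558618 = \frac{2306631480151}{4129175}$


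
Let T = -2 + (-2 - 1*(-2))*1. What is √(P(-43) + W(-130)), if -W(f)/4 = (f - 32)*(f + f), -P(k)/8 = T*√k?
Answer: 4*√(-10530 + I*√43) ≈ 0.12781 + 410.46*I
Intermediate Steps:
T = -2 (T = -2 + (-2 + 2)*1 = -2 + 0*1 = -2 + 0 = -2)
P(k) = 16*√k (P(k) = -(-16)*√k = 16*√k)
W(f) = -8*f*(-32 + f) (W(f) = -4*(f - 32)*(f + f) = -4*(-32 + f)*2*f = -8*f*(-32 + f))
√(P(-43) + W(-130)) = √(16*√(-43) + 8*(-130)*(32 - 1*(-130))) = √(16*(I*√43) + 8*(-130)*(32 + 130)) = √(16*I*√43 + 8*(-130)*162) = √(16*I*√43 - 168480) = √(-168480 + 16*I*√43)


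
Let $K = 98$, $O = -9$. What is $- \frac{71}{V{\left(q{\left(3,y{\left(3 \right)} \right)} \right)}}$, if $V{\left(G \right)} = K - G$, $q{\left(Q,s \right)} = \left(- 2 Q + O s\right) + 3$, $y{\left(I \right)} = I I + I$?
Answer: $- \frac{71}{209} \approx -0.33971$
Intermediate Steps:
$y{\left(I \right)} = I + I^{2}$ ($y{\left(I \right)} = I^{2} + I = I + I^{2}$)
$q{\left(Q,s \right)} = 3 - 9 s - 2 Q$ ($q{\left(Q,s \right)} = \left(- 2 Q - 9 s\right) + 3 = \left(- 9 s - 2 Q\right) + 3 = 3 - 9 s - 2 Q$)
$V{\left(G \right)} = 98 - G$
$- \frac{71}{V{\left(q{\left(3,y{\left(3 \right)} \right)} \right)}} = - \frac{71}{98 - \left(3 - 9 \cdot 3 \left(1 + 3\right) - 6\right)} = - \frac{71}{98 - \left(3 - 9 \cdot 3 \cdot 4 - 6\right)} = - \frac{71}{98 - \left(3 - 108 - 6\right)} = - \frac{71}{98 - -111} = - \frac{71}{98 + 111} = - \frac{71}{209}$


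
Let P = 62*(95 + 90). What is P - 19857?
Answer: -8387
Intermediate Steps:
P = 11470 (P = 62*185 = 11470)
P - 19857 = 11470 - 19857 = -8387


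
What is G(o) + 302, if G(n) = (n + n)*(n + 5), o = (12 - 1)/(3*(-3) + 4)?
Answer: 7242/25 ≈ 289.68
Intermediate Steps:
o = -11/5 (o = 11/(-9 + 4) = 11/(-5) = 11*(-⅕) = -11/5 ≈ -2.2000)
G(n) = 2*n*(5 + n) (G(n) = (2*n)*(5 + n) = 2*n*(5 + n))
G(o) + 302 = 2*(-11/5)*(5 - 11/5) + 302 = 2*(-11/5)*(14/5) + 302 = -308/25 + 302 = 7242/25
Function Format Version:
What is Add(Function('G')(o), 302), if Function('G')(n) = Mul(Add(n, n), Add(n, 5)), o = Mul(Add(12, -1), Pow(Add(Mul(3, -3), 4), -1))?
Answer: Rational(7242, 25) ≈ 289.68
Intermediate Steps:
o = Rational(-11, 5) (o = Mul(11, Pow(Add(-9, 4), -1)) = Mul(11, Pow(-5, -1)) = Mul(11, Rational(-1, 5)) = Rational(-11, 5) ≈ -2.2000)
Function('G')(n) = Mul(2, n, Add(5, n)) (Function('G')(n) = Mul(Mul(2, n), Add(5, n)) = Mul(2, n, Add(5, n)))
Add(Function('G')(o), 302) = Add(Mul(2, Rational(-11, 5), Add(5, Rational(-11, 5))), 302) = Add(Mul(2, Rational(-11, 5), Rational(14, 5)), 302) = Add(Rational(-308, 25), 302) = Rational(7242, 25)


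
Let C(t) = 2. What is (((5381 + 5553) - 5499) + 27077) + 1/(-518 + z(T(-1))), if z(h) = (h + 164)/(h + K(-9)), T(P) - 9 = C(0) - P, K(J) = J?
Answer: 44801533/1378 ≈ 32512.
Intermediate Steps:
T(P) = 11 - P (T(P) = 9 + (2 - P) = 11 - P)
z(h) = (164 + h)/(-9 + h) (z(h) = (h + 164)/(h - 9) = (164 + h)/(-9 + h))
(((5381 + 5553) - 5499) + 27077) + 1/(-518 + z(T(-1))) = (((5381 + 5553) - 5499) + 27077) + 1/(-518 + (164 + (11 - 1*(-1)))/(-9 + (11 - 1*(-1)))) = ((10934 - 5499) + 27077) + 1/(-518 + (164 + (11 + 1))/(-9 + (11 + 1))) = (5435 + 27077) + 1/(-518 + (164 + 12)/(-9 + 12)) = 32512 + 1/(-518 + 176/3) = 32512 + 1/(-1378/3) = 32512 - 3/1378 = 44801533/1378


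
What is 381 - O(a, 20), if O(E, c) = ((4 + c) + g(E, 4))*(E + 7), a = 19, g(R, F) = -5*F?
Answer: 277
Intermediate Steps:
O(E, c) = (-16 + c)*(7 + E) (O(E, c) = ((4 + c) - 5*4)*(E + 7) = ((4 + c) - 20)*(7 + E) = (-16 + c)*(7 + E))
381 - O(a, 20) = 381 - (-112 - 16*19 + 7*20 + 19*20) = 381 - (-112 - 304 + 140 + 380) = 381 - 1*104 = 381 - 104 = 277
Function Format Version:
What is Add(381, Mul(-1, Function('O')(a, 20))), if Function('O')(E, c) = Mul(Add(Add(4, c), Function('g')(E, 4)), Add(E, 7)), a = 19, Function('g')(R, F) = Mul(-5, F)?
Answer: 277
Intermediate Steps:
Function('O')(E, c) = Mul(Add(-16, c), Add(7, E)) (Function('O')(E, c) = Mul(Add(Add(4, c), Mul(-5, 4)), Add(E, 7)) = Mul(Add(Add(4, c), -20), Add(7, E)) = Mul(Add(-16, c), Add(7, E)))
Add(381, Mul(-1, Function('O')(a, 20))) = Add(381, Mul(-1, Add(-112, Mul(-16, 19), Mul(7, 20), Mul(19, 20)))) = Add(381, Mul(-1, Add(-112, -304, 140, 380))) = Add(381, Mul(-1, 104)) = Add(381, -104) = 277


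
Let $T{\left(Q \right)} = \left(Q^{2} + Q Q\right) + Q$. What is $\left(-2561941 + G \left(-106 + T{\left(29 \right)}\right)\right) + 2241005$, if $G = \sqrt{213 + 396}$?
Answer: $-320936 + 1605 \sqrt{609} \approx -2.8133 \cdot 10^{5}$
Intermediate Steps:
$T{\left(Q \right)} = Q + 2 Q^{2}$ ($T{\left(Q \right)} = \left(Q^{2} + Q^{2}\right) + Q = 2 Q^{2} + Q = Q + 2 Q^{2}$)
$G = \sqrt{609} \approx 24.678$
$\left(-2561941 + G \left(-106 + T{\left(29 \right)}\right)\right) + 2241005 = \left(-2561941 + \sqrt{609} \left(-106 + 29 \left(1 + 2 \cdot 29\right)\right)\right) + 2241005 = \left(-2561941 + \sqrt{609} \left(-106 + 29 \left(1 + 58\right)\right)\right) + 2241005 = \left(-2561941 + \sqrt{609} \left(-106 + 29 \cdot 59\right)\right) + 2241005 = \left(-2561941 + \sqrt{609} \left(-106 + 1711\right)\right) + 2241005 = \left(-2561941 + \sqrt{609} \cdot 1605\right) + 2241005 = \left(-2561941 + 1605 \sqrt{609}\right) + 2241005 = -320936 + 1605 \sqrt{609}$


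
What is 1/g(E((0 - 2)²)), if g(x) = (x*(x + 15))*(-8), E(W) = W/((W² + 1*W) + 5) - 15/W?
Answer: 1250/409619 ≈ 0.0030516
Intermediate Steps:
E(W) = -15/W + W/(5 + W + W²) (E(W) = W/((W² + W) + 5) - 15/W = W/((W + W²) + 5) - 15/W = W/(5 + W + W²) - 15/W = -15/W + W/(5 + W + W²))
g(x) = -8*x*(15 + x) (g(x) = (x*(15 + x))*(-8) = -8*x*(15 + x))
1/g(E((0 - 2)²)) = 1/(-8*(-75 - 15*(0 - 2)² - 14*(0 - 2)⁴)/(((0 - 2)²)*(5 + (0 - 2)² + ((0 - 2)²)²))*(15 + (-75 - 15*(0 - 2)² - 14*(0 - 2)⁴)/(((0 - 2)²)*(5 + (0 - 2)² + ((0 - 2)²)²)))) = 1/(-8*(-75 - 15*(-2)² - 14*((-2)²)²)/(((-2)²)*(5 + (-2)² + ((-2)²)²))*(15 + (-75 - 15*(-2)² - 14*((-2)²)²)/(((-2)²)*(5 + (-2)² + ((-2)²)²)))) = 1/(-8*(-75 - 15*4 - 14*4²)/(4*(5 + 4 + 4²))*(15 + (-75 - 15*4 - 14*4²)/(4*(5 + 4 + 4²)))) = 1/(-8*(-75 - 60 - 14*16)/(4*(5 + 4 + 16))*(15 + (-75 - 60 - 14*16)/(4*(5 + 4 + 16)))) = 1/(-8*(¼)*(-75 - 60 - 224)/25*(15 + (¼)*(-75 - 60 - 224)/25)) = 1/(-8*(¼)*(1/25)*(-359)*(15 + (¼)*(1/25)*(-359))) = 1/(-8*(-359/100)*(15 - 359/100)) = 1/(-8*(-359/100)*1141/100) = 1/(409619/1250) = 1250/409619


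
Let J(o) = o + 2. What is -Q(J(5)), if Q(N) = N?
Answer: -7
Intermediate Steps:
J(o) = 2 + o
-Q(J(5)) = -(2 + 5) = -1*7 = -7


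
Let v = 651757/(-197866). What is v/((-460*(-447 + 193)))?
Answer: -34303/1216771760 ≈ -2.8192e-5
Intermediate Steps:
v = -34303/10414 (v = 651757*(-1/197866) = -34303/10414 ≈ -3.2939)
v/((-460*(-447 + 193))) = -34303*(-1/(460*(-447 + 193)))/10414 = -34303/(10414*((-460*(-254)))) = -34303/10414/116840 = -34303/10414*1/116840 = -34303/1216771760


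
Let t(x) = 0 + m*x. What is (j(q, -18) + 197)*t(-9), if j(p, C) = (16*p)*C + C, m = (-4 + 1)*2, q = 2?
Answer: -21438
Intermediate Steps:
m = -6 (m = -3*2 = -6)
j(p, C) = C + 16*C*p (j(p, C) = 16*C*p + C = C + 16*C*p)
t(x) = -6*x (t(x) = 0 - 6*x = -6*x)
(j(q, -18) + 197)*t(-9) = (-18*(1 + 16*2) + 197)*(-6*(-9)) = (-18*(1 + 32) + 197)*54 = (-18*33 + 197)*54 = (-594 + 197)*54 = -397*54 = -21438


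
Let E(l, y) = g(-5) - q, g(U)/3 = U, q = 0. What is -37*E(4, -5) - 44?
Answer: 511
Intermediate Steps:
g(U) = 3*U
E(l, y) = -15 (E(l, y) = 3*(-5) - 1*0 = -15 + 0 = -15)
-37*E(4, -5) - 44 = -37*(-15) - 44 = 555 - 44 = 511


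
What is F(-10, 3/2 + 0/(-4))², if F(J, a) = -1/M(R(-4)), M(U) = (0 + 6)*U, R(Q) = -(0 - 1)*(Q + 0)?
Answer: 1/576 ≈ 0.0017361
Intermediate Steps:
R(Q) = Q (R(Q) = -(-1)*Q = Q)
M(U) = 6*U
F(J, a) = 1/24 (F(J, a) = -1/(6*(-4)) = -1/(-24) = -1*(-1/24) = 1/24)
F(-10, 3/2 + 0/(-4))² = (1/24)² = 1/576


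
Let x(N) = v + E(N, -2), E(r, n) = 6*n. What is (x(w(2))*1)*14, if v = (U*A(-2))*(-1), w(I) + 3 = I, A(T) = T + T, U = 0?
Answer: -168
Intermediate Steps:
A(T) = 2*T
w(I) = -3 + I
v = 0 (v = (0*(2*(-2)))*(-1) = (0*(-4))*(-1) = 0*(-1) = 0)
x(N) = -12 (x(N) = 0 + 6*(-2) = 0 - 12 = -12)
(x(w(2))*1)*14 = -12*1*14 = -12*14 = -168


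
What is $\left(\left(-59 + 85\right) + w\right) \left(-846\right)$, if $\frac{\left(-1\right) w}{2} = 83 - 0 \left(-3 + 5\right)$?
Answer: $118440$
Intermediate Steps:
$w = -166$ ($w = - 2 \left(83 - 0 \left(-3 + 5\right)\right) = - 2 \left(83 - 0 \cdot 2\right) = - 2 \left(83 - 0\right) = - 2 \left(83 + 0\right) = \left(-2\right) 83 = -166$)
$\left(\left(-59 + 85\right) + w\right) \left(-846\right) = \left(\left(-59 + 85\right) - 166\right) \left(-846\right) = \left(26 - 166\right) \left(-846\right) = \left(-140\right) \left(-846\right) = 118440$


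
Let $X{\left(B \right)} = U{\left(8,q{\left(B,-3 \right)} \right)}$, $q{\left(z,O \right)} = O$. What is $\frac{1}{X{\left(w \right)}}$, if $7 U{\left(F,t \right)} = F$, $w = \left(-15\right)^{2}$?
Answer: $\frac{7}{8} \approx 0.875$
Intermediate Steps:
$w = 225$
$U{\left(F,t \right)} = \frac{F}{7}$
$X{\left(B \right)} = \frac{8}{7}$ ($X{\left(B \right)} = \frac{1}{7} \cdot 8 = \frac{8}{7}$)
$\frac{1}{X{\left(w \right)}} = \frac{1}{\frac{8}{7}} = \frac{7}{8}$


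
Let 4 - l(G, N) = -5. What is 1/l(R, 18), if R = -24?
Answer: ⅑ ≈ 0.11111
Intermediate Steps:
l(G, N) = 9 (l(G, N) = 4 - 1*(-5) = 4 + 5 = 9)
1/l(R, 18) = 1/9 = ⅑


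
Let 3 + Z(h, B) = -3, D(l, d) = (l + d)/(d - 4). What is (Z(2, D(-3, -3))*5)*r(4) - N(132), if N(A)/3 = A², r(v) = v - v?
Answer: -52272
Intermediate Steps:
D(l, d) = (d + l)/(-4 + d)
r(v) = 0
Z(h, B) = -6 (Z(h, B) = -3 - 3 = -6)
N(A) = 3*A²
(Z(2, D(-3, -3))*5)*r(4) - N(132) = -6*5*0 - 3*132² = -30*0 - 3*17424 = 0 - 1*52272 = 0 - 52272 = -52272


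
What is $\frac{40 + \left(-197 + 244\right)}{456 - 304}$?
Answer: $\frac{87}{152} \approx 0.57237$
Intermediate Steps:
$\frac{40 + \left(-197 + 244\right)}{456 - 304} = \frac{40 + 47}{152} = 87 \cdot \frac{1}{152} = \frac{87}{152}$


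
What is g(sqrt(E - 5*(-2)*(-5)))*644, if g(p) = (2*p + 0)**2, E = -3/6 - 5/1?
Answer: -142968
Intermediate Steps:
E = -11/2 (E = -3*1/6 - 5*1 = -1/2 - 5 = -11/2 ≈ -5.5000)
g(p) = 4*p**2 (g(p) = (2*p)**2 = 4*p**2)
g(sqrt(E - 5*(-2)*(-5)))*644 = (4*(sqrt(-11/2 - 5*(-2)*(-5)))**2)*644 = (4*(sqrt(-11/2 + 10*(-5)))**2)*644 = (4*(sqrt(-11/2 - 50))**2)*644 = (4*(sqrt(-111/2))**2)*644 = (4*(I*sqrt(222)/2)**2)*644 = (4*(-111/2))*644 = -222*644 = -142968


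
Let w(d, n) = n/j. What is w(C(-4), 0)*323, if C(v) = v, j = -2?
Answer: 0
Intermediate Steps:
w(d, n) = -n/2 (w(d, n) = n/(-2) = n*(-½) = -n/2)
w(C(-4), 0)*323 = -½*0*323 = 0*323 = 0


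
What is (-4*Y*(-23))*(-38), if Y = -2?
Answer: 6992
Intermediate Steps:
(-4*Y*(-23))*(-38) = (-4*(-2)*(-23))*(-38) = (8*(-23))*(-38) = -184*(-38) = 6992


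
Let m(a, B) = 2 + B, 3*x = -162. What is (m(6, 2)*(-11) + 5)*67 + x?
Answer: -2667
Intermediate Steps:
x = -54 (x = (⅓)*(-162) = -54)
(m(6, 2)*(-11) + 5)*67 + x = ((2 + 2)*(-11) + 5)*67 - 54 = (4*(-11) + 5)*67 - 54 = (-44 + 5)*67 - 54 = -39*67 - 54 = -2613 - 54 = -2667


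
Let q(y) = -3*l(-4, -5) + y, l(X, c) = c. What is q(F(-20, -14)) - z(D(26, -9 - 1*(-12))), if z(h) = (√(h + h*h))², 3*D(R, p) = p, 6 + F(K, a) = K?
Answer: -13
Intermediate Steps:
F(K, a) = -6 + K
q(y) = 15 + y (q(y) = -3*(-5) + y = 15 + y)
D(R, p) = p/3
z(h) = h + h² (z(h) = (√(h + h²))² = h + h²)
q(F(-20, -14)) - z(D(26, -9 - 1*(-12))) = (15 + (-6 - 20)) - (-9 - 1*(-12))/3*(1 + (-9 - 1*(-12))/3) = (15 - 26) - (-9 + 12)/3*(1 + (-9 + 12)/3) = -11 - (⅓)*3*(1 + (⅓)*3) = -11 - (1 + 1) = -11 - 2 = -13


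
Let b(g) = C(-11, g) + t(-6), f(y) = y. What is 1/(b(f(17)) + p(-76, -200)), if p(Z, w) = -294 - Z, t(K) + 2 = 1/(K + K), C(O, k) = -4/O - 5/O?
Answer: -132/28943 ≈ -0.0045607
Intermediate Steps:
C(O, k) = -9/O
t(K) = -2 + 1/(2*K) (t(K) = -2 + 1/(K + K) = -2 + 1/(2*K))
b(g) = -167/132 (b(g) = -9/(-11) + (-2 + (½)/(-6)) = -9*(-1/11) + (-2 + (½)*(-⅙)) = 9/11 + (-2 - 1/12) = 9/11 - 25/12 = -167/132)
1/(b(f(17)) + p(-76, -200)) = 1/(-167/132 + (-294 - 1*(-76))) = 1/(-167/132 + (-294 + 76)) = 1/(-167/132 - 218) = 1/(-28943/132) = -132/28943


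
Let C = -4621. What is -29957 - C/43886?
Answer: -1314688281/43886 ≈ -29957.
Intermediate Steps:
-29957 - C/43886 = -29957 - (-4621)/43886 = -29957 - 1*(-4621/43886) = -29957 + 4621/43886 = -1314688281/43886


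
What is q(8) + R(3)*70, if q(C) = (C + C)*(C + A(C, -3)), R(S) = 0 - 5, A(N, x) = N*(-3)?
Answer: -606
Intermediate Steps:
A(N, x) = -3*N
R(S) = -5
q(C) = -4*C² (q(C) = (C + C)*(C - 3*C) = (2*C)*(-2*C) = -4*C²)
q(8) + R(3)*70 = -4*8² - 5*70 = -4*64 - 350 = -256 - 350 = -606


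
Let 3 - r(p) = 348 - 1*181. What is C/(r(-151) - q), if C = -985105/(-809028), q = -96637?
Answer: 89555/7095396204 ≈ 1.2622e-5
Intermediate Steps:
r(p) = -164 (r(p) = 3 - (348 - 1*181) = 3 - (348 - 181) = 3 - 1*167 = 3 - 167 = -164)
C = 89555/73548 (C = -985105*(-1/809028) = 89555/73548 ≈ 1.2176)
C/(r(-151) - q) = 89555/(73548*(-164 - 1*(-96637))) = 89555/(73548*(-164 + 96637)) = (89555/73548)/96473 = (89555/73548)*(1/96473) = 89555/7095396204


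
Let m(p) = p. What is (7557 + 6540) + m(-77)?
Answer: 14020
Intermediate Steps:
(7557 + 6540) + m(-77) = (7557 + 6540) - 77 = 14097 - 77 = 14020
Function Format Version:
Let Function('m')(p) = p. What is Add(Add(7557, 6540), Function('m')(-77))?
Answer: 14020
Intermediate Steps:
Add(Add(7557, 6540), Function('m')(-77)) = Add(Add(7557, 6540), -77) = Add(14097, -77) = 14020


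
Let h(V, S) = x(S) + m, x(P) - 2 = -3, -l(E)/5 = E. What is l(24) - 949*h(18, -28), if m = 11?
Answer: -9610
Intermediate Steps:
l(E) = -5*E
x(P) = -1 (x(P) = 2 - 3 = -1)
h(V, S) = 10 (h(V, S) = -1 + 11 = 10)
l(24) - 949*h(18, -28) = -5*24 - 949*10 = -120 - 9490 = -9610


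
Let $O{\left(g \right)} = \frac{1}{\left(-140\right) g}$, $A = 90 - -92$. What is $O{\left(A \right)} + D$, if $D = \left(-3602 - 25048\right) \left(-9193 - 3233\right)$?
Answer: $\frac{9071004851999}{25480} \approx 3.56 \cdot 10^{8}$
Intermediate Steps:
$D = 356004900$ ($D = \left(-28650\right) \left(-12426\right) = 356004900$)
$A = 182$ ($A = 90 + 92 = 182$)
$O{\left(g \right)} = - \frac{1}{140 g}$
$O{\left(A \right)} + D = - \frac{1}{140 \cdot 182} + 356004900 = \left(- \frac{1}{140}\right) \frac{1}{182} + 356004900 = - \frac{1}{25480} + 356004900 = \frac{9071004851999}{25480}$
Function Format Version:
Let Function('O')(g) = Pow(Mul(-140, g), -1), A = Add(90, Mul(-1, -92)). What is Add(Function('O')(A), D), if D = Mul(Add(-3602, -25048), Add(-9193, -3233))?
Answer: Rational(9071004851999, 25480) ≈ 3.5600e+8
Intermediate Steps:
D = 356004900 (D = Mul(-28650, -12426) = 356004900)
A = 182 (A = Add(90, 92) = 182)
Function('O')(g) = Mul(Rational(-1, 140), Pow(g, -1))
Add(Function('O')(A), D) = Add(Mul(Rational(-1, 140), Pow(182, -1)), 356004900) = Add(Mul(Rational(-1, 140), Rational(1, 182)), 356004900) = Add(Rational(-1, 25480), 356004900) = Rational(9071004851999, 25480)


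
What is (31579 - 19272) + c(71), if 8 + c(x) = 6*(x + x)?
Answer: 13151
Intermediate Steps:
c(x) = -8 + 12*x (c(x) = -8 + 6*(x + x) = -8 + 6*(2*x) = -8 + 12*x)
(31579 - 19272) + c(71) = (31579 - 19272) + (-8 + 12*71) = 12307 + (-8 + 852) = 12307 + 844 = 13151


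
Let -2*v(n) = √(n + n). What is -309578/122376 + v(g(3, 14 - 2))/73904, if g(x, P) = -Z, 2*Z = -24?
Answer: -154789/61188 - √6/73904 ≈ -2.5298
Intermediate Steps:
Z = -12 (Z = (½)*(-24) = -12)
g(x, P) = 12 (g(x, P) = -1*(-12) = 12)
v(n) = -√2*√n/2 (v(n) = -√(n + n)/2 = -√2*√n/2)
-309578/122376 + v(g(3, 14 - 2))/73904 = -309578/122376 - √2*√12/2/73904 = -309578*1/122376 - √2*2*√3/2*(1/73904) = -154789/61188 - √6*(1/73904) = -154789/61188 - √6/73904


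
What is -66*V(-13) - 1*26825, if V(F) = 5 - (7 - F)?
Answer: -25835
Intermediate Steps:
V(F) = -2 + F (V(F) = 5 + (-7 + F) = -2 + F)
-66*V(-13) - 1*26825 = -66*(-2 - 13) - 1*26825 = -66*(-15) - 26825 = 990 - 26825 = -25835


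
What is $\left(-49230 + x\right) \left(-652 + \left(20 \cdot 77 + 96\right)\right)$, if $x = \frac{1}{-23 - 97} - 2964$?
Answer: $- \frac{256794521}{5} \approx -5.1359 \cdot 10^{7}$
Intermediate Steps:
$x = - \frac{355681}{120}$ ($x = \frac{1}{-120} - 2964 = - \frac{1}{120} - 2964 = - \frac{355681}{120} \approx -2964.0$)
$\left(-49230 + x\right) \left(-652 + \left(20 \cdot 77 + 96\right)\right) = \left(-49230 - \frac{355681}{120}\right) \left(-652 + \left(20 \cdot 77 + 96\right)\right) = - \frac{6263281 \left(-652 + \left(1540 + 96\right)\right)}{120} = - \frac{6263281 \left(-652 + 1636\right)}{120} = \left(- \frac{6263281}{120}\right) 984 = - \frac{256794521}{5}$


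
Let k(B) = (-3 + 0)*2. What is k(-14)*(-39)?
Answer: 234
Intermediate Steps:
k(B) = -6 (k(B) = -3*2 = -6)
k(-14)*(-39) = -6*(-39) = 234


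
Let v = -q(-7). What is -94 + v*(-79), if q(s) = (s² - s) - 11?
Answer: 3461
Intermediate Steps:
q(s) = -11 + s² - s
v = -45 (v = -(-11 + (-7)² - 1*(-7)) = -(-11 + 49 + 7) = -1*45 = -45)
-94 + v*(-79) = -94 - 45*(-79) = -94 + 3555 = 3461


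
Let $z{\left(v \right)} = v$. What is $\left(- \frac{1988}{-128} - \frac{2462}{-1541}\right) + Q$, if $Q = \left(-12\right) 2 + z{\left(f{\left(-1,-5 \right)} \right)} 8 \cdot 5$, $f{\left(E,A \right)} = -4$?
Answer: $- \frac{8228747}{49312} \approx -166.87$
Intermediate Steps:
$Q = -184$ ($Q = \left(-12\right) 2 - 4 \cdot 8 \cdot 5 = -24 - 160 = -184$)
$\left(- \frac{1988}{-128} - \frac{2462}{-1541}\right) + Q = \left(- \frac{1988}{-128} - \frac{2462}{-1541}\right) - 184 = \left(\left(-1988\right) \left(- \frac{1}{128}\right) - - \frac{2462}{1541}\right) - 184 = \left(\frac{497}{32} + \frac{2462}{1541}\right) - 184 = \frac{844661}{49312} - 184 = - \frac{8228747}{49312}$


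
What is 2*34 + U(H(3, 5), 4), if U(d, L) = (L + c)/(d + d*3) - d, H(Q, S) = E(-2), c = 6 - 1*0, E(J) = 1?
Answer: 139/2 ≈ 69.500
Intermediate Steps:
c = 6 (c = 6 + 0 = 6)
H(Q, S) = 1
U(d, L) = -d + (6 + L)/(4*d) (U(d, L) = (L + 6)/(d + d*3) - d = (6 + L)/(d + 3*d) - d = (6 + L)/((4*d)) - d = (6 + L)*(1/(4*d)) - d = (6 + L)/(4*d) - d = -d + (6 + L)/(4*d))
2*34 + U(H(3, 5), 4) = 2*34 + (¼)*(6 + 4 - 4*1²)/1 = 68 + (¼)*1*(6 + 4 - 4*1) = 68 + (¼)*1*(6 + 4 - 4) = 68 + (¼)*1*6 = 68 + 3/2 = 139/2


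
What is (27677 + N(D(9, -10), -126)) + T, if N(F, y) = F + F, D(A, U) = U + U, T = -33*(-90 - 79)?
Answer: 33214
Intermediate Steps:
T = 5577 (T = -33*(-169) = 5577)
D(A, U) = 2*U
N(F, y) = 2*F
(27677 + N(D(9, -10), -126)) + T = (27677 + 2*(2*(-10))) + 5577 = (27677 + 2*(-20)) + 5577 = (27677 - 40) + 5577 = 27637 + 5577 = 33214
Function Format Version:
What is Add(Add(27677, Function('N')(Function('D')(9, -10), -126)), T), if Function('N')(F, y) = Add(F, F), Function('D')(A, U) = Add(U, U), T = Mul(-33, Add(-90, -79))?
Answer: 33214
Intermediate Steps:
T = 5577 (T = Mul(-33, -169) = 5577)
Function('D')(A, U) = Mul(2, U)
Function('N')(F, y) = Mul(2, F)
Add(Add(27677, Function('N')(Function('D')(9, -10), -126)), T) = Add(Add(27677, Mul(2, Mul(2, -10))), 5577) = Add(Add(27677, Mul(2, -20)), 5577) = Add(Add(27677, -40), 5577) = Add(27637, 5577) = 33214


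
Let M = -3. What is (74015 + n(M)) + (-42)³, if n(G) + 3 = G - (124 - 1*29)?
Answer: -174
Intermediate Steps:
n(G) = -98 + G (n(G) = -3 + (G - (124 - 1*29)) = -3 + (G - (124 - 29)) = -3 + (G - 1*95) = -3 + (G - 95) = -3 + (-95 + G) = -98 + G)
(74015 + n(M)) + (-42)³ = (74015 + (-98 - 3)) + (-42)³ = (74015 - 101) - 74088 = 73914 - 74088 = -174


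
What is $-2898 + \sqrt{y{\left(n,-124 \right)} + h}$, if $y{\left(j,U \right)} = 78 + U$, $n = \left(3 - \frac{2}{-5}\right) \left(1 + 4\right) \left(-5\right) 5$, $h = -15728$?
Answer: $-2898 + i \sqrt{15774} \approx -2898.0 + 125.59 i$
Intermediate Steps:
$n = -425$ ($n = \left(3 - - \frac{2}{5}\right) 5 \left(-5\right) 5 = \left(3 + \frac{2}{5}\right) 5 \left(-5\right) 5 = \frac{17}{5} \cdot 5 \left(-5\right) 5 = 17 \left(-5\right) 5 = \left(-85\right) 5 = -425$)
$-2898 + \sqrt{y{\left(n,-124 \right)} + h} = -2898 + \sqrt{\left(78 - 124\right) - 15728} = -2898 + \sqrt{-46 - 15728} = -2898 + \sqrt{-15774} = -2898 + i \sqrt{15774}$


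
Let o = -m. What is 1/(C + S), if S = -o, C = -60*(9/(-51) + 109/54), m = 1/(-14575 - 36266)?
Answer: -864297/95524607 ≈ -0.0090479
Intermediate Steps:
m = -1/50841 (m = 1/(-50841) = -1/50841 ≈ -1.9669e-5)
o = 1/50841 (o = -1*(-1/50841) = 1/50841 ≈ 1.9669e-5)
C = -16910/153 (C = -60*(9*(-1/51) + 109*(1/54)) = -60*(-3/17 + 109/54) = -60*1691/918 = -16910/153 ≈ -110.52)
S = -1/50841 (S = -1*1/50841 = -1/50841 ≈ -1.9669e-5)
1/(C + S) = 1/(-16910/153 - 1/50841) = 1/(-95524607/864297) = -864297/95524607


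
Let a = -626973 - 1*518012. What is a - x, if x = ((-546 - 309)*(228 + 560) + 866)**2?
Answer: -452760564861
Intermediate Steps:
x = 452759419876 (x = (-855*788 + 866)**2 = (-673740 + 866)**2 = (-672874)**2 = 452759419876)
a = -1144985 (a = -626973 - 518012 = -1144985)
a - x = -1144985 - 1*452759419876 = -1144985 - 452759419876 = -452760564861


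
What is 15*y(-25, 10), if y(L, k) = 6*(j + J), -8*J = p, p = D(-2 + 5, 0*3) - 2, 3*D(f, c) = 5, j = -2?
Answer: -705/4 ≈ -176.25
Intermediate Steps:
D(f, c) = 5/3 (D(f, c) = (1/3)*5 = 5/3)
p = -1/3 (p = 5/3 - 2 = -1/3 ≈ -0.33333)
J = 1/24 (J = -1/8*(-1/3) = 1/24 ≈ 0.041667)
y(L, k) = -47/4 (y(L, k) = 6*(-2 + 1/24) = 6*(-47/24) = -47/4)
15*y(-25, 10) = 15*(-47/4) = -705/4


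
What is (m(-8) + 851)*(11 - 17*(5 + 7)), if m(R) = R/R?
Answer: -164436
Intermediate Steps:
m(R) = 1
(m(-8) + 851)*(11 - 17*(5 + 7)) = (1 + 851)*(11 - 17*(5 + 7)) = 852*(11 - 17*12) = 852*(11 - 204) = 852*(-193) = -164436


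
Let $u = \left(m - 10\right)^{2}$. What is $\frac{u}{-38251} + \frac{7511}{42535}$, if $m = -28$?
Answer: $\frac{225882721}{1627006285} \approx 0.13883$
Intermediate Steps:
$u = 1444$ ($u = \left(-28 - 10\right)^{2} = \left(-38\right)^{2} = 1444$)
$\frac{u}{-38251} + \frac{7511}{42535} = \frac{1444}{-38251} + \frac{7511}{42535} = 1444 \left(- \frac{1}{38251}\right) + 7511 \cdot \frac{1}{42535} = - \frac{1444}{38251} + \frac{7511}{42535} = \frac{225882721}{1627006285}$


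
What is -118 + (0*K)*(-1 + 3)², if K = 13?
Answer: -118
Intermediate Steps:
-118 + (0*K)*(-1 + 3)² = -118 + (0*13)*(-1 + 3)² = -118 + 0*2² = -118 + 0*4 = -118 + 0 = -118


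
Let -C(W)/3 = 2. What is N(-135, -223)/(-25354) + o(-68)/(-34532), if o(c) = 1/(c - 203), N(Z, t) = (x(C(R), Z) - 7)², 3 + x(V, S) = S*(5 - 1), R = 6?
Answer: -1415423502323/118633546444 ≈ -11.931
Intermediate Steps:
C(W) = -6 (C(W) = -3*2 = -6)
x(V, S) = -3 + 4*S (x(V, S) = -3 + S*(5 - 1) = -3 + S*4 = -3 + 4*S)
N(Z, t) = (-10 + 4*Z)² (N(Z, t) = ((-3 + 4*Z) - 7)² = (-10 + 4*Z)²)
o(c) = 1/(-203 + c)
N(-135, -223)/(-25354) + o(-68)/(-34532) = (4*(-5 + 2*(-135))²)/(-25354) + 1/(-203 - 68*(-34532)) = (4*(-5 - 270)²)*(-1/25354) - 1/34532/(-271) = (4*(-275)²)*(-1/25354) - 1/271*(-1/34532) = (4*75625)*(-1/25354) + 1/9358172 = 302500*(-1/25354) + 1/9358172 = -151250/12677 + 1/9358172 = -1415423502323/118633546444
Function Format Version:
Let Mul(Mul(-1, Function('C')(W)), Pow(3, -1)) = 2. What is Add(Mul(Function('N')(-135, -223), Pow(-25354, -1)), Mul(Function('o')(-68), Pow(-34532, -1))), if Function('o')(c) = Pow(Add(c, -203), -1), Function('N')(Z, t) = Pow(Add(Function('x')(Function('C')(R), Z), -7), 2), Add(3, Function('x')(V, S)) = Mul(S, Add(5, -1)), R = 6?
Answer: Rational(-1415423502323, 118633546444) ≈ -11.931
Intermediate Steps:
Function('C')(W) = -6 (Function('C')(W) = Mul(-3, 2) = -6)
Function('x')(V, S) = Add(-3, Mul(4, S)) (Function('x')(V, S) = Add(-3, Mul(S, Add(5, -1))) = Add(-3, Mul(S, 4)) = Add(-3, Mul(4, S)))
Function('N')(Z, t) = Pow(Add(-10, Mul(4, Z)), 2) (Function('N')(Z, t) = Pow(Add(Add(-3, Mul(4, Z)), -7), 2) = Pow(Add(-10, Mul(4, Z)), 2))
Function('o')(c) = Pow(Add(-203, c), -1)
Add(Mul(Function('N')(-135, -223), Pow(-25354, -1)), Mul(Function('o')(-68), Pow(-34532, -1))) = Add(Mul(Mul(4, Pow(Add(-5, Mul(2, -135)), 2)), Pow(-25354, -1)), Mul(Pow(Add(-203, -68), -1), Pow(-34532, -1))) = Add(Mul(Mul(4, Pow(Add(-5, -270), 2)), Rational(-1, 25354)), Mul(Pow(-271, -1), Rational(-1, 34532))) = Add(Mul(Mul(4, Pow(-275, 2)), Rational(-1, 25354)), Mul(Rational(-1, 271), Rational(-1, 34532))) = Add(Mul(Mul(4, 75625), Rational(-1, 25354)), Rational(1, 9358172)) = Add(Mul(302500, Rational(-1, 25354)), Rational(1, 9358172)) = Add(Rational(-151250, 12677), Rational(1, 9358172)) = Rational(-1415423502323, 118633546444)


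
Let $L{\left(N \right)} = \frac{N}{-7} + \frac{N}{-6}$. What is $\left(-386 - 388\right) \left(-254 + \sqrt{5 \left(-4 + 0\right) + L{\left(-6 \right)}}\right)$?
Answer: $196596 - \frac{774 i \sqrt{889}}{7} \approx 1.966 \cdot 10^{5} - 3296.8 i$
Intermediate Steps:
$L{\left(N \right)} = - \frac{13 N}{42}$ ($L{\left(N \right)} = N \left(- \frac{1}{7}\right) + N \left(- \frac{1}{6}\right) = - \frac{N}{7} - \frac{N}{6} = - \frac{13 N}{42}$)
$\left(-386 - 388\right) \left(-254 + \sqrt{5 \left(-4 + 0\right) + L{\left(-6 \right)}}\right) = \left(-386 - 388\right) \left(-254 + \sqrt{5 \left(-4 + 0\right) - - \frac{13}{7}}\right) = - 774 \left(-254 + \sqrt{5 \left(-4\right) + \frac{13}{7}}\right) = - 774 \left(-254 + \sqrt{-20 + \frac{13}{7}}\right) = - 774 \left(-254 + \sqrt{- \frac{127}{7}}\right) = - 774 \left(-254 + \frac{i \sqrt{889}}{7}\right) = 196596 - \frac{774 i \sqrt{889}}{7}$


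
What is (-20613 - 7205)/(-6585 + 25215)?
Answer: -13909/9315 ≈ -1.4932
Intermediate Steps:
(-20613 - 7205)/(-6585 + 25215) = -27818/18630 = -27818*1/18630 = -13909/9315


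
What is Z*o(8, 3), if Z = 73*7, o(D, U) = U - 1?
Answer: 1022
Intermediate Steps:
o(D, U) = -1 + U
Z = 511
Z*o(8, 3) = 511*(-1 + 3) = 511*2 = 1022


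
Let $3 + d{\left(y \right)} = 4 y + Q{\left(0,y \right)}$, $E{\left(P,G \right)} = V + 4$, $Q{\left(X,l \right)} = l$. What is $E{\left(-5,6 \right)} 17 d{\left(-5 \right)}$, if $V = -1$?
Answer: $-1428$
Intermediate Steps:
$E{\left(P,G \right)} = 3$ ($E{\left(P,G \right)} = -1 + 4 = 3$)
$d{\left(y \right)} = -3 + 5 y$ ($d{\left(y \right)} = -3 + \left(4 y + y\right) = -3 + 5 y$)
$E{\left(-5,6 \right)} 17 d{\left(-5 \right)} = 3 \cdot 17 \left(-3 + 5 \left(-5\right)\right) = 51 \left(-3 - 25\right) = 51 \left(-28\right) = -1428$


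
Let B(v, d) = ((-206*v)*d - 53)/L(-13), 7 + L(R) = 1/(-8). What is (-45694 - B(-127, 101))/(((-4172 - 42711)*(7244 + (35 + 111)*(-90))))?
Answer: 9266957/7878031788 ≈ 0.0011763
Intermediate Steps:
L(R) = -57/8 (L(R) = -7 + 1/(-8) = -7 - 1/8 = -57/8)
B(v, d) = 424/57 + 1648*d*v/57 (B(v, d) = ((-206*v)*d - 53)/(-57/8) = (-206*d*v - 53)*(-8/57) = (-53 - 206*d*v)*(-8/57) = 424/57 + 1648*d*v/57)
(-45694 - B(-127, 101))/(((-4172 - 42711)*(7244 + (35 + 111)*(-90)))) = (-45694 - (424/57 + (1648/57)*101*(-127)))/(((-4172 - 42711)*(7244 + (35 + 111)*(-90)))) = (-45694 - (424/57 - 21138896/57))/((-46883*(7244 + 146*(-90)))) = (-45694 - 1*(-21138472/57))/((-46883*(7244 - 13140))) = (-45694 + 21138472/57)/((-46883*(-5896))) = (18533914/57)/276422168 = (18533914/57)*(1/276422168) = 9266957/7878031788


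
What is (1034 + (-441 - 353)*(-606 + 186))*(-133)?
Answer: -44490362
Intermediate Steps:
(1034 + (-441 - 353)*(-606 + 186))*(-133) = (1034 - 794*(-420))*(-133) = (1034 + 333480)*(-133) = 334514*(-133) = -44490362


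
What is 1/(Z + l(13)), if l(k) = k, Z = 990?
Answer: 1/1003 ≈ 0.00099701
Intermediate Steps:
1/(Z + l(13)) = 1/(990 + 13) = 1/1003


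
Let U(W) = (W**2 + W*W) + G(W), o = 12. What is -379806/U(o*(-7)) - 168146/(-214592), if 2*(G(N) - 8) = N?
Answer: -19784042441/755256544 ≈ -26.195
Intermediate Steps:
G(N) = 8 + N/2
U(W) = 8 + W/2 + 2*W**2 (U(W) = (W**2 + W*W) + (8 + W/2) = (W**2 + W**2) + (8 + W/2) = 2*W**2 + (8 + W/2) = 8 + W/2 + 2*W**2)
-379806/U(o*(-7)) - 168146/(-214592) = -379806/(8 + (12*(-7))/2 + 2*(12*(-7))**2) - 168146/(-214592) = -379806/(8 + (1/2)*(-84) + 2*(-84)**2) - 168146*(-1/214592) = -379806/(8 - 42 + 2*7056) + 84073/107296 = -379806/(8 - 42 + 14112) + 84073/107296 = -379806/14078 + 84073/107296 = -379806*1/14078 + 84073/107296 = -189903/7039 + 84073/107296 = -19784042441/755256544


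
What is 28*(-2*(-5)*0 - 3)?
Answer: -84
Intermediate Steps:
28*(-2*(-5)*0 - 3) = 28*(10*0 - 3) = 28*(0 - 3) = 28*(-3) = -84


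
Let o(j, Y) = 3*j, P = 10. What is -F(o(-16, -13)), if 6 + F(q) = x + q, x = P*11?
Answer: -56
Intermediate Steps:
x = 110 (x = 10*11 = 110)
F(q) = 104 + q (F(q) = -6 + (110 + q) = 104 + q)
-F(o(-16, -13)) = -(104 + 3*(-16)) = -(104 - 48) = -1*56 = -56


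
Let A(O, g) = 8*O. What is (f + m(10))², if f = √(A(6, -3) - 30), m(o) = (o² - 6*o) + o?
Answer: 2518 + 300*√2 ≈ 2942.3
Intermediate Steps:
m(o) = o² - 5*o
f = 3*√2 (f = √(8*6 - 30) = √(48 - 30) = √18 = 3*√2 ≈ 4.2426)
(f + m(10))² = (3*√2 + 10*(-5 + 10))² = (3*√2 + 10*5)² = (3*√2 + 50)² = (50 + 3*√2)²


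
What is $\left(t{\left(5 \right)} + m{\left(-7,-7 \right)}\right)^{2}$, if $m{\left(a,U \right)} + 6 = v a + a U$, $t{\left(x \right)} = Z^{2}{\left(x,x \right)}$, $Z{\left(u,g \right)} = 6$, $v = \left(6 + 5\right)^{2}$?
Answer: $589824$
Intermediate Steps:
$v = 121$ ($v = 11^{2} = 121$)
$t{\left(x \right)} = 36$ ($t{\left(x \right)} = 6^{2} = 36$)
$m{\left(a,U \right)} = -6 + 121 a + U a$ ($m{\left(a,U \right)} = -6 + \left(121 a + a U\right) = -6 + \left(121 a + U a\right) = -6 + 121 a + U a$)
$\left(t{\left(5 \right)} + m{\left(-7,-7 \right)}\right)^{2} = \left(36 - 804\right)^{2} = \left(-768\right)^{2} = 589824$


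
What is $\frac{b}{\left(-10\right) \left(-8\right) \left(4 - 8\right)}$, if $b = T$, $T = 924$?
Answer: $- \frac{231}{80} \approx -2.8875$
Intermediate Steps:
$b = 924$
$\frac{b}{\left(-10\right) \left(-8\right) \left(4 - 8\right)} = \frac{924}{\left(-10\right) \left(-8\right) \left(4 - 8\right)} = \frac{924}{80 \left(4 - 8\right)} = \frac{924}{80 \left(-4\right)} = \frac{924}{-320} = 924 \left(- \frac{1}{320}\right) = - \frac{231}{80}$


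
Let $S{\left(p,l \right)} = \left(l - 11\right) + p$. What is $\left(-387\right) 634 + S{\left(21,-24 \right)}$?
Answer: $-245372$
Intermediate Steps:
$S{\left(p,l \right)} = -11 + l + p$ ($S{\left(p,l \right)} = \left(-11 + l\right) + p = -11 + l + p$)
$\left(-387\right) 634 + S{\left(21,-24 \right)} = \left(-387\right) 634 - 14 = -245358 - 14 = -245372$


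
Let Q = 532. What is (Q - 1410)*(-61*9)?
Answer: 482022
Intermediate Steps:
(Q - 1410)*(-61*9) = (532 - 1410)*(-61*9) = -878*(-549) = 482022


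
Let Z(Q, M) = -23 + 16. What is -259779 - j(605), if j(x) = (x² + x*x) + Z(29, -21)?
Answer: -991822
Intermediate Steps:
Z(Q, M) = -7
j(x) = -7 + 2*x² (j(x) = (x² + x*x) - 7 = (x² + x²) - 7 = 2*x² - 7 = -7 + 2*x²)
-259779 - j(605) = -259779 - (-7 + 2*605²) = -259779 - (-7 + 2*366025) = -259779 - (-7 + 732050) = -259779 - 1*732043 = -259779 - 732043 = -991822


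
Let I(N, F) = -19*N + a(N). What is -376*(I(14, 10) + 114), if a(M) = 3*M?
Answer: 41360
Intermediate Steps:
I(N, F) = -16*N (I(N, F) = -19*N + 3*N = -16*N)
-376*(I(14, 10) + 114) = -376*(-16*14 + 114) = -376*(-224 + 114) = -376*(-110) = 41360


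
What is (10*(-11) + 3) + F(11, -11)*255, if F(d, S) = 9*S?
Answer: -25352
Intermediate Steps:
(10*(-11) + 3) + F(11, -11)*255 = (10*(-11) + 3) + (9*(-11))*255 = (-110 + 3) - 99*255 = -107 - 25245 = -25352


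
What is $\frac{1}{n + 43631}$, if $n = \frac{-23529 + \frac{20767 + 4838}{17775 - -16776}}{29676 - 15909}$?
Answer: $\frac{52851513}{2305874038717} \approx 2.292 \cdot 10^{-5}$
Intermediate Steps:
$n = - \frac{90324986}{52851513}$ ($n = \frac{-23529 + \frac{25605}{17775 + 16776}}{13767} = \left(-23529 + \frac{25605}{34551}\right) \frac{1}{13767} = \left(-23529 + 25605 \cdot \frac{1}{34551}\right) \frac{1}{13767} = \left(-23529 + \frac{2845}{3839}\right) \frac{1}{13767} = \left(- \frac{90324986}{3839}\right) \frac{1}{13767} = - \frac{90324986}{52851513} \approx -1.709$)
$\frac{1}{n + 43631} = \frac{1}{- \frac{90324986}{52851513} + 43631} = \frac{1}{\frac{2305874038717}{52851513}} = \frac{52851513}{2305874038717}$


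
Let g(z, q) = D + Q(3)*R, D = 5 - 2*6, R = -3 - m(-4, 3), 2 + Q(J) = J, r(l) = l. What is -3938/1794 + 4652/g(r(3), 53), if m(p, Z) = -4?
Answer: -232481/299 ≈ -777.53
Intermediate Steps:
Q(J) = -2 + J
R = 1 (R = -3 - 1*(-4) = -3 + 4 = 1)
D = -7 (D = 5 - 12 = -7)
g(z, q) = -6 (g(z, q) = -7 + (-2 + 3)*1 = -7 + 1*1 = -7 + 1 = -6)
-3938/1794 + 4652/g(r(3), 53) = -3938/1794 + 4652/(-6) = -3938*1/1794 + 4652*(-⅙) = -1969/897 - 2326/3 = -232481/299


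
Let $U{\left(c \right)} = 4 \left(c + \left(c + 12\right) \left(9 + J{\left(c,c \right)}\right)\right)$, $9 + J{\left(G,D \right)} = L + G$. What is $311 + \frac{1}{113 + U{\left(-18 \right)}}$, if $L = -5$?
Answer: $\frac{184424}{593} \approx 311.0$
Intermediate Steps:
$J{\left(G,D \right)} = -14 + G$ ($J{\left(G,D \right)} = -9 + \left(-5 + G\right) = -14 + G$)
$U{\left(c \right)} = 4 c + 4 \left(-5 + c\right) \left(12 + c\right)$ ($U{\left(c \right)} = 4 \left(c + \left(c + 12\right) \left(9 + \left(-14 + c\right)\right)\right) = 4 \left(c + \left(12 + c\right) \left(-5 + c\right)\right) = 4 \left(c + \left(-5 + c\right) \left(12 + c\right)\right) = 4 c + 4 \left(-5 + c\right) \left(12 + c\right)$)
$311 + \frac{1}{113 + U{\left(-18 \right)}} = 311 + \frac{1}{113 + \left(-240 + 4 \left(-18\right)^{2} + 32 \left(-18\right)\right)} = 311 + \frac{1}{113 - -480} = 311 + \frac{1}{113 + 480} = 311 + \frac{1}{593} = \frac{184424}{593}$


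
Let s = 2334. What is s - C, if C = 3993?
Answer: -1659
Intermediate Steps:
s - C = 2334 - 1*3993 = 2334 - 3993 = -1659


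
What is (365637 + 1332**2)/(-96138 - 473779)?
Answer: -2139861/569917 ≈ -3.7547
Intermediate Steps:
(365637 + 1332**2)/(-96138 - 473779) = (365637 + 1774224)/(-569917) = 2139861*(-1/569917) = -2139861/569917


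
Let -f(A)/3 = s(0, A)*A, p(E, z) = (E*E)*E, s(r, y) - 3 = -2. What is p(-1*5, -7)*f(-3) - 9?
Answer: -1134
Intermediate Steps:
s(r, y) = 1 (s(r, y) = 3 - 2 = 1)
p(E, z) = E³ (p(E, z) = E²*E = E³)
f(A) = -3*A
p(-1*5, -7)*f(-3) - 9 = (-1*5)³*(-3*(-3)) - 9 = (-5)³*9 - 9 = -125*9 - 9 = -1125 - 9 = -1134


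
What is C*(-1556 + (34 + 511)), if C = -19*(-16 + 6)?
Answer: -192090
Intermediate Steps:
C = 190 (C = -19*(-10) = 190)
C*(-1556 + (34 + 511)) = 190*(-1556 + (34 + 511)) = 190*(-1556 + 545) = 190*(-1011) = -192090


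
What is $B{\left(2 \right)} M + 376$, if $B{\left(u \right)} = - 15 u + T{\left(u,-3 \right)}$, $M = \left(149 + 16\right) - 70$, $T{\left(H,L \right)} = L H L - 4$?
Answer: $-1144$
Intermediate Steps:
$T{\left(H,L \right)} = -4 + H L^{2}$ ($T{\left(H,L \right)} = H L L - 4 = H L^{2} - 4 = -4 + H L^{2}$)
$M = 95$ ($M = 165 - 70 = 95$)
$B{\left(u \right)} = -4 - 6 u$ ($B{\left(u \right)} = - 15 u + \left(-4 + u \left(-3\right)^{2}\right) = - 15 u + \left(-4 + u 9\right) = - 15 u + \left(-4 + 9 u\right) = -4 - 6 u$)
$B{\left(2 \right)} M + 376 = \left(-4 - 12\right) 95 + 376 = \left(-16\right) 95 + 376 = -1520 + 376 = -1144$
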